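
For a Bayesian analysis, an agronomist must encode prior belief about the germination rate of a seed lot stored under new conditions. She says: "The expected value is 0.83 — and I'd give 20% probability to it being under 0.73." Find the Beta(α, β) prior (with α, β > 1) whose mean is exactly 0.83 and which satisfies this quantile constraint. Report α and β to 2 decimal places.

α ≈ 6.35, β ≈ 1.30

With mean 0.83 fixed, write α = 0.83s, β = 0.17s where s = α+β.
Need P(θ < 0.73) = 0.2 under Beta(0.83s, 0.17s). Normal approximation: (q−m)/√(m(1−m)/s) ≈ z_{0.2} = -0.842, so s ≈ 0.83·0.17·(-0.842)²/(0.73−0.83)² = 10.0.
At s = 10.0: P(θ<0.73) ≈ 0.181. Adjusting to match 0.2 gives s ≈ 7.65.
So α = 0.83·7.65 ≈ 6.35, β = 0.17·7.65 ≈ 1.30.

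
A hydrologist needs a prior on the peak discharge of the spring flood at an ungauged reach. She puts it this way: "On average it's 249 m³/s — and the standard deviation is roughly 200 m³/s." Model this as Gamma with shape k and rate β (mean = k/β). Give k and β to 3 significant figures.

For Gamma(k, rate β): mean = k/β, variance = k/β², so CV = 1/√k.
CV = SD/mean = 200/249 = 0.8032, hence k = 1/CV² = 1.55.
Then β = k/mean = 1.55/249 = 0.00622.

k ≈ 1.55, β ≈ 0.00622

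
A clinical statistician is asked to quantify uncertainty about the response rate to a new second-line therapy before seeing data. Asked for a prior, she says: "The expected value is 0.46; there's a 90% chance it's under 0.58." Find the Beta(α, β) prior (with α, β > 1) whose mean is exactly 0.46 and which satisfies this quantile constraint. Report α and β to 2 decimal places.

With mean 0.46 fixed, write α = 0.46s, β = 0.54s where s = α+β.
Need P(θ < 0.58) = 0.9 under Beta(0.46s, 0.54s). Normal approximation: (q−m)/√(m(1−m)/s) ≈ z_{0.9} = 1.28, so s ≈ 0.46·0.54·(1.28)²/(0.58−0.46)² = 28.3.
At s = 28.3: P(θ<0.58) ≈ 0.900. Adjusting to match 0.9 gives s ≈ 28.29.
So α = 0.46·28.29 ≈ 13.01, β = 0.54·28.29 ≈ 15.28.

α ≈ 13.01, β ≈ 15.28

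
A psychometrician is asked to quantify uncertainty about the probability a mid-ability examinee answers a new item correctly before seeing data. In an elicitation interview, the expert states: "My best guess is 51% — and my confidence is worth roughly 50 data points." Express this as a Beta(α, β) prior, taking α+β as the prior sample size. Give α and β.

α = 25.5, β = 24.5

Under the effective-sample-size interpretation, Beta(α, β) has prior mean α/(α+β) and prior sample size α+β.
So α+β = 50 and α/(α+β) = 0.51, giving α = 0.51·50 = 25.5 and β = 50 − 25.5 = 24.5.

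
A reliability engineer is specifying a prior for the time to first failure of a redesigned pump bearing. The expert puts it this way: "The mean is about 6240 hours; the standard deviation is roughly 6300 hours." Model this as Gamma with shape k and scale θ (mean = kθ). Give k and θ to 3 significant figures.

k ≈ 0.981, θ ≈ 6360

For Gamma(k, scale θ): mean = kθ, variance = kθ², so CV = 1/√k.
CV = SD/mean = 6300/6240 = 1.01, hence k = 1/CV² = 0.981.
Then θ = mean/k = 6240/0.981 = 6360.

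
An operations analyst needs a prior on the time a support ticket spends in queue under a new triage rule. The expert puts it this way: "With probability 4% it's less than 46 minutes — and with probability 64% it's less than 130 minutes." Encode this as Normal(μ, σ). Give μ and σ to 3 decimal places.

The p-quantile of Normal(μ,σ) is μ + z_p·σ, with z_{0.04} = -1.751 and z_{0.64} = 0.3585.
Eliminate σ: μ = (z₂·x₁ − z₁·x₂)/(z₂ − z₁) = (0.3585·46 − (-1.751)·130)/2.109 = 115.724.
Then σ = (x₂ − x₁)/(z₂ − z₁) = (130 − 46)/2.109 = 39.827.

μ = 115.724, σ = 39.827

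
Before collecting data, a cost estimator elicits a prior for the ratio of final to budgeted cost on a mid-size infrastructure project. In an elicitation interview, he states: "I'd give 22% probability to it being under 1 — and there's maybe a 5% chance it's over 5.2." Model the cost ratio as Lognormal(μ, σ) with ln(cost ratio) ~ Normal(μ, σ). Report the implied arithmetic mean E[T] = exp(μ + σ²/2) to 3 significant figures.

E[T] ≈ 2.14

If T ~ Lognormal(μ,σ) then ln T ~ Normal(μ,σ), so the p-quantile of ln T is μ + z_p·σ.
ln(1) = 0 and ln(5.2) = 1.649; z_{0.22} = -0.7722, z_{0.95} = 1.645.
σ = (1.649 − 0)/(1.645 − (-0.7722)) = 0.682.
μ = 0 − (-0.7722)·0.682 = 0.527.
E[T] = exp(μ + σ²/2) = exp(0.527 + 0.2326) = 2.14.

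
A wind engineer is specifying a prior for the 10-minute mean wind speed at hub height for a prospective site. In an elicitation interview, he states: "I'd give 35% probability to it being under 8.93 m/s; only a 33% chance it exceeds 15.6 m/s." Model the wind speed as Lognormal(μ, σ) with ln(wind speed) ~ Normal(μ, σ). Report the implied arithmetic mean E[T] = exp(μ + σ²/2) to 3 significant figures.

If T ~ Lognormal(μ,σ) then ln T ~ Normal(μ,σ), so the p-quantile of ln T is μ + z_p·σ.
ln(8.93) = 2.189 and ln(15.6) = 2.747; z_{0.35} = -0.3853, z_{0.67} = 0.4399.
σ = (2.747 − 2.189)/(0.4399 − (-0.3853)) = 0.676.
μ = 2.189 − (-0.3853)·0.676 = 2.450.
E[T] = exp(μ + σ²/2) = exp(2.450 + 0.2285) = 14.6 m/s.

E[T] ≈ 14.6 m/s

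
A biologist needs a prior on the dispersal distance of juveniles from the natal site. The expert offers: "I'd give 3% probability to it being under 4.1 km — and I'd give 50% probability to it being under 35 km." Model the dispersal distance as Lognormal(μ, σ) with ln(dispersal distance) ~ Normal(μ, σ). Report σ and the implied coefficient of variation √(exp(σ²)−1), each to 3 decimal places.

If T ~ Lognormal(μ,σ) then ln T ~ Normal(μ,σ), so the p-quantile of ln T is μ + z_p·σ.
ln(4.1) = 1.411 and ln(35) = 3.555; z_{0.03} = -1.881, z_{0.5} = 0.
σ = (3.555 − 1.411)/(0 − (-1.881)) = 1.140.
μ = 1.411 − (-1.881)·1.140 = 3.555.
CV = √(exp(σ²)−1) = √(exp(1.2999)−1) = 1.634.

σ ≈ 1.140, CV ≈ 1.634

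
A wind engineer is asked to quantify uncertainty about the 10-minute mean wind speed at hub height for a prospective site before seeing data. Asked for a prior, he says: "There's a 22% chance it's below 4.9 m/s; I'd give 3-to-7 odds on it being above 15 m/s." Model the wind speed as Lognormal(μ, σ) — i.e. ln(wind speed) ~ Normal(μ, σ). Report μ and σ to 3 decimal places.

If T ~ Lognormal(μ,σ) then ln T ~ Normal(μ,σ), so the p-quantile of ln T is μ + z_p·σ.
ln(4.9) = 1.589 and ln(15) = 2.708; z_{0.22} = -0.7722, z_{0.7} = 0.5244.
σ = (2.708 − 1.589)/(0.5244 − (-0.7722)) = 0.863.
μ = 1.589 − (-0.7722)·0.863 = 2.256.

μ ≈ 2.256, σ ≈ 0.863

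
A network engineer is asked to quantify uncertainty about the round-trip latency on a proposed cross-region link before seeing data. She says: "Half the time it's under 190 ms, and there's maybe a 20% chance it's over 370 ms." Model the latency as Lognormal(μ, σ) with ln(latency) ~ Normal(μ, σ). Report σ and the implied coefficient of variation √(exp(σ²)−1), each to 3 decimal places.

σ ≈ 0.792, CV ≈ 0.934

If T ~ Lognormal(μ,σ) then ln T ~ Normal(μ,σ), so the p-quantile of ln T is μ + z_p·σ.
ln(190) = 5.247 and ln(370) = 5.914; z_{0.5} = 0, z_{0.8} = 0.8416.
σ = (5.914 − 5.247)/(0.8416 − (0)) = 0.792.
μ = 5.247 − (0)·0.792 = 5.247.
CV = √(exp(σ²)−1) = √(exp(0.6271)−1) = 0.934.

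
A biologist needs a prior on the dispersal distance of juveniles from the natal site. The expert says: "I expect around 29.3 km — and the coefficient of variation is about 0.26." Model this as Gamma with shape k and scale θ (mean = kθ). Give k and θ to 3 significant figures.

k ≈ 14.8, θ ≈ 1.98

For Gamma(k, scale θ): mean = kθ, variance = kθ², so CV = 1/√k.
CV = 0.26, hence k = 1/CV² = 14.8.
Then θ = mean/k = 29.3/14.8 = 1.98.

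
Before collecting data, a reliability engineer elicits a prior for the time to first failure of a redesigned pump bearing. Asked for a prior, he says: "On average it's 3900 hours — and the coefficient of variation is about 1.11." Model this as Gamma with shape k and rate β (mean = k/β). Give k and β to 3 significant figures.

For Gamma(k, rate β): mean = k/β, variance = k/β², so CV = 1/√k.
CV = 1.11, hence k = 1/CV² = 0.812.
Then β = k/mean = 0.812/3900 = 0.000208.

k ≈ 0.812, β ≈ 0.000208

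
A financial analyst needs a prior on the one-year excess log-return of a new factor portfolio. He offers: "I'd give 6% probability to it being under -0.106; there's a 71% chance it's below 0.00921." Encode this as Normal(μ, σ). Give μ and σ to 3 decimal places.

μ = -0.021, σ = 0.055

The p-quantile of Normal(μ,σ) is μ + z_p·σ, with z_{0.06} = -1.555 and z_{0.71} = 0.5534.
Eliminate σ: μ = (z₂·x₁ − z₁·x₂)/(z₂ − z₁) = (0.5534·-0.106 − (-1.555)·0.00921)/2.108 = -0.021.
Then σ = (x₂ − x₁)/(z₂ − z₁) = (0.00921 − -0.106)/2.108 = 0.055.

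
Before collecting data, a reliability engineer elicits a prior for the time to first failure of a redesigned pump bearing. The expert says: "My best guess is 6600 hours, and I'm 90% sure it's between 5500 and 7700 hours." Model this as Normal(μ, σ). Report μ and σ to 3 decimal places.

A symmetric 90% interval runs μ ± z·σ with z = 1.645.
Half-width = 1100, so σ = 1100/1.645 = 668.753.
μ is the stated best guess, 6600.000.

μ = 6600.000, σ = 668.753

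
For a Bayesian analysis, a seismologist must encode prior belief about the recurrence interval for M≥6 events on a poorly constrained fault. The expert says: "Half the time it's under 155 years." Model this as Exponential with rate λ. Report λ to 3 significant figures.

λ ≈ 0.00447

Exponential median = ln 2 / λ, so λ = ln 2 / 155.0 = 0.00447.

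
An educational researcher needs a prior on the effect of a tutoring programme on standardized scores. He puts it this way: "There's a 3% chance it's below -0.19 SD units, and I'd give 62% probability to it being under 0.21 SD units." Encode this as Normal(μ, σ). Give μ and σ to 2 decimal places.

The p-quantile of Normal(μ,σ) is μ + z_p·σ, with z_{0.03} = -1.881 and z_{0.62} = 0.3055.
Eliminate σ: μ = (z₂·x₁ − z₁·x₂)/(z₂ − z₁) = (0.3055·-0.19 − (-1.881)·0.21)/2.186 = 0.15.
Then σ = (x₂ − x₁)/(z₂ − z₁) = (0.21 − -0.19)/2.186 = 0.18.

μ = 0.15, σ = 0.18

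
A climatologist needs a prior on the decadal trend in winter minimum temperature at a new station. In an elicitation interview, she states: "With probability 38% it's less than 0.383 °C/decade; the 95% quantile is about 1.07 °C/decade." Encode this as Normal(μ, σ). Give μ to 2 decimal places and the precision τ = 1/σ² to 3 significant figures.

The p-quantile of Normal(μ,σ) is μ + z_p·σ, with z_{0.38} = -0.3055 and z_{0.95} = 1.645.
Eliminate σ: μ = (z₂·x₁ − z₁·x₂)/(z₂ − z₁) = (1.645·0.383 − (-0.3055)·1.07)/1.95 = 0.49.
Then σ = (x₂ − x₁)/(z₂ − z₁) = (1.07 − 0.383)/1.95 = 0.35.
Precision τ = 1/σ² = 1/0.3522² = 8.06.

μ = 0.49, τ = 8.06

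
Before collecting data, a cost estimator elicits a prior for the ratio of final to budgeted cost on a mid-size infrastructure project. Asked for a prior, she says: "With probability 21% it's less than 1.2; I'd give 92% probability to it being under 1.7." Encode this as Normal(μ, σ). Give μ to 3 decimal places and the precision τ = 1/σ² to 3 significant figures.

For Normal(μ,σ), the p-quantile is μ + z_p·σ. Here z_{0.21} = -0.8064, z_{0.92} = 1.405.
So 1.2 = μ − 0.8064σ and 1.7 = μ + 1.405σ.
Subtracting: σ = (1.7 − 1.2)/(1.405 − (-0.8064)) = 0.226.
Then μ = 1.2 − (-0.8064)·0.226 = 1.382.
Precision τ = 1/σ² = 1/0.2261² = 19.6.

μ = 1.382, τ = 19.6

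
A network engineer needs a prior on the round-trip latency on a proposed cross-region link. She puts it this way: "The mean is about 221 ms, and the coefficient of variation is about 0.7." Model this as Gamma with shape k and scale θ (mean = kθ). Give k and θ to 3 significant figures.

k ≈ 2.04, θ ≈ 108

For Gamma(k, scale θ): mean = kθ, variance = kθ², so CV = 1/√k.
CV = 0.7, hence k = 1/CV² = 2.04.
Then θ = mean/k = 221/2.04 = 108.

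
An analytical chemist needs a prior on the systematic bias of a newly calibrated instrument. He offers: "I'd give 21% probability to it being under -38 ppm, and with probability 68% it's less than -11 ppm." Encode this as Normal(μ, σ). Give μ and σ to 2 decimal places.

μ = -20.91, σ = 21.19

The p-quantile of Normal(μ,σ) is μ + z_p·σ, with z_{0.21} = -0.8064 and z_{0.68} = 0.4677.
Eliminate σ: μ = (z₂·x₁ − z₁·x₂)/(z₂ − z₁) = (0.4677·-38 − (-0.8064)·-11)/1.274 = -20.91.
Then σ = (x₂ − x₁)/(z₂ − z₁) = (-11 − -38)/1.274 = 21.19.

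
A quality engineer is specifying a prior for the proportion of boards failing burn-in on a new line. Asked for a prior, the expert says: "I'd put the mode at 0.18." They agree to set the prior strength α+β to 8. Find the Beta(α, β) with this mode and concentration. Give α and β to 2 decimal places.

For α,β > 1 the Beta mode is (α−1)/(α+β−2). With α+β = 8, the mode is (α−1)/6.
Set (α−1)/6 = 0.18 → α = 1 + 0.18·6 = 2.08.
β = 8 − α = 5.92.

α = 2.08, β = 5.92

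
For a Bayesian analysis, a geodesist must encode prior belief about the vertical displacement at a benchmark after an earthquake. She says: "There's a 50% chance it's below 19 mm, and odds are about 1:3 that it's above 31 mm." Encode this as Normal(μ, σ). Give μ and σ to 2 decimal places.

The p-quantile of Normal(μ,σ) is μ + z_p·σ, with z_{0.5} = 0 and z_{0.75} = 0.6745.
Eliminate σ: μ = (z₂·x₁ − z₁·x₂)/(z₂ − z₁) = (0.6745·19 − (0)·31)/0.6745 = 19.00.
Then σ = (x₂ − x₁)/(z₂ − z₁) = (31 − 19)/0.6745 = 17.79.

μ = 19.00, σ = 17.79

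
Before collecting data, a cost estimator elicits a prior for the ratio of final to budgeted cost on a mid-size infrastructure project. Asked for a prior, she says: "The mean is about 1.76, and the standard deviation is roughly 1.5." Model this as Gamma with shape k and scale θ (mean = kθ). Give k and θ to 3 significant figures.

For Gamma(k, scale θ): mean = kθ, variance = kθ², so CV = 1/√k.
CV = SD/mean = 1.5/1.76 = 0.8523, hence k = 1/CV² = 1.38.
Then θ = mean/k = 1.76/1.38 = 1.28.

k ≈ 1.38, θ ≈ 1.28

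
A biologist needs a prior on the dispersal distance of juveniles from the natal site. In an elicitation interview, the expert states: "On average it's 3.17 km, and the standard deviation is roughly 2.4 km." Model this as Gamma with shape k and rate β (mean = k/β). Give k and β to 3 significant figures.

For Gamma(k, rate β): mean = k/β, variance = k/β², so CV = 1/√k.
CV = SD/mean = 2.4/3.17 = 0.7571, hence k = 1/CV² = 1.74.
Then β = k/mean = 1.74/3.17 = 0.55.

k ≈ 1.74, β ≈ 0.55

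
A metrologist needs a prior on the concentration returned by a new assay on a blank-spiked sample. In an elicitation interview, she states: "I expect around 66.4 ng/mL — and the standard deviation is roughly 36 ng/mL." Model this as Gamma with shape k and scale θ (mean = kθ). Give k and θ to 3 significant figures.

k ≈ 3.4, θ ≈ 19.5

For Gamma(k, scale θ): mean = kθ, variance = kθ², so CV = 1/√k.
CV = SD/mean = 36/66.4 = 0.5422, hence k = 1/CV² = 3.4.
Then θ = mean/k = 66.4/3.4 = 19.5.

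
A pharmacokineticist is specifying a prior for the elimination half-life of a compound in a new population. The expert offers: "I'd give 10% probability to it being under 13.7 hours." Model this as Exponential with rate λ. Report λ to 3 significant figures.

P(T < 13.7) = 1 − e^(−λ·13.7) = 0.1, so λ = −ln(1−0.1)/13.7 = −ln(0.9)/13.7 = 0.00769.

λ ≈ 0.00769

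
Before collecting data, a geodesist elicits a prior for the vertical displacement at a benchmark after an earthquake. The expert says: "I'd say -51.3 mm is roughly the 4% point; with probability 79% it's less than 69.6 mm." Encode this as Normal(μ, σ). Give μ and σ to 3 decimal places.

The p-quantile of Normal(μ,σ) is μ + z_p·σ, with z_{0.04} = -1.751 and z_{0.79} = 0.8064.
Eliminate σ: μ = (z₂·x₁ − z₁·x₂)/(z₂ − z₁) = (0.8064·-51.3 − (-1.751)·69.6)/2.557 = 31.472.
Then σ = (x₂ − x₁)/(z₂ − z₁) = (69.6 − -51.3)/2.557 = 47.280.

μ = 31.472, σ = 47.280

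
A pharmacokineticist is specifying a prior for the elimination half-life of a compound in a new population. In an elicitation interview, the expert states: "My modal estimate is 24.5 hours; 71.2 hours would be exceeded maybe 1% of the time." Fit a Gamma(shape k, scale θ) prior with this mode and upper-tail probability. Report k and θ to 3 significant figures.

k ≈ 4.99, θ ≈ 6.15

Gamma(k,θ) with k>1 has mode (k−1)θ, so θ = 24.5/(k−1).
Need P(X < 71.2) = 0.99 with θ tied to k this way. Start at k = 2, θ = 24.5: P(X<71.2) ≈ 0.786.
Too low — raise k to concentrate. Iterating converges to k ≈ 4.99.
Then θ = 24.5/(4.99−1) ≈ 6.15.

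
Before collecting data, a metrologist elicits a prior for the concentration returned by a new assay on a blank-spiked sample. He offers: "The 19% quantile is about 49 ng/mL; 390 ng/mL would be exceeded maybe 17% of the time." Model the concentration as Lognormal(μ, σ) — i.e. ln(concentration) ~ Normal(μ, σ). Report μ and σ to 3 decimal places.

If T ~ Lognormal(μ,σ) then ln T ~ Normal(μ,σ), so the p-quantile of ln T is μ + z_p·σ.
ln(49) = 3.892 and ln(390) = 5.966; z_{0.19} = -0.8779, z_{0.83} = 0.9542.
σ = (5.966 − 3.892)/(0.9542 − (-0.8779)) = 1.132.
μ = 3.892 − (-0.8779)·1.132 = 4.886.

μ ≈ 4.886, σ ≈ 1.132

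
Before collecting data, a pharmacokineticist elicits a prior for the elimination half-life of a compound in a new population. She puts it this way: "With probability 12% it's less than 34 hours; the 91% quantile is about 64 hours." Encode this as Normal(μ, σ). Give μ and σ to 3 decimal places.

The p-quantile of Normal(μ,σ) is μ + z_p·σ, with z_{0.12} = -1.175 and z_{0.91} = 1.341.
Eliminate σ: μ = (z₂·x₁ − z₁·x₂)/(z₂ − z₁) = (1.341·34 − (-1.175)·64)/2.516 = 48.012.
Then σ = (x₂ − x₁)/(z₂ − z₁) = (64 − 34)/2.516 = 11.925.

μ = 48.012, σ = 11.925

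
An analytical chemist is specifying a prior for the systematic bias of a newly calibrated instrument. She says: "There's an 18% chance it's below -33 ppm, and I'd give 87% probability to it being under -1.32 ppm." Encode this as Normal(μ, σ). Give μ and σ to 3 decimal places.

The p-quantile of Normal(μ,σ) is μ + z_p·σ, with z_{0.18} = -0.9154 and z_{0.87} = 1.126.
Eliminate σ: μ = (z₂·x₁ − z₁·x₂)/(z₂ − z₁) = (1.126·-33 − (-0.9154)·-1.32)/2.042 = -18.797.
Then σ = (x₂ − x₁)/(z₂ − z₁) = (-1.32 − -33)/2.042 = 15.516.

μ = -18.797, σ = 15.516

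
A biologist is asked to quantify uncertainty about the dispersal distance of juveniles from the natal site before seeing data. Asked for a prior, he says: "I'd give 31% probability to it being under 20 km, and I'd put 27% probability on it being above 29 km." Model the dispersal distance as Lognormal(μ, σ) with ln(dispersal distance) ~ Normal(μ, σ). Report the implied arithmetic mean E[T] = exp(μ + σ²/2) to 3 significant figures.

E[T] ≈ 25 km

If T ~ Lognormal(μ,σ) then ln T ~ Normal(μ,σ), so the p-quantile of ln T is μ + z_p·σ.
ln(20) = 2.996 and ln(29) = 3.367; z_{0.31} = -0.4959, z_{0.73} = 0.6128.
σ = (3.367 − 2.996)/(0.6128 − (-0.4959)) = 0.335.
μ = 2.996 − (-0.4959)·0.335 = 3.162.
E[T] = exp(μ + σ²/2) = exp(3.162 + 0.0562) = 25 km.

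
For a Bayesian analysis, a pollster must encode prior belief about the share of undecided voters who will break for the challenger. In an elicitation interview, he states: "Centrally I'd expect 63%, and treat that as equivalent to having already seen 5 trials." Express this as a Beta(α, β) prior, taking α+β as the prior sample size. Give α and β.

α = 3.15, β = 1.85

Under the effective-sample-size interpretation, Beta(α, β) has prior mean α/(α+β) and prior sample size α+β.
So α+β = 5 and α/(α+β) = 0.63, giving α = 0.63·5 = 3.15 and β = 5 − 3.15 = 1.85.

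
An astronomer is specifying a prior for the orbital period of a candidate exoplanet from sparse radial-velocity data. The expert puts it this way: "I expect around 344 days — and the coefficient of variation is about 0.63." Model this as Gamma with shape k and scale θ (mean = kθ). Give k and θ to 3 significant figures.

For Gamma(k, scale θ): mean = kθ, variance = kθ², so CV = 1/√k.
CV = 0.63, hence k = 1/CV² = 2.52.
Then θ = mean/k = 344/2.52 = 137.

k ≈ 2.52, θ ≈ 137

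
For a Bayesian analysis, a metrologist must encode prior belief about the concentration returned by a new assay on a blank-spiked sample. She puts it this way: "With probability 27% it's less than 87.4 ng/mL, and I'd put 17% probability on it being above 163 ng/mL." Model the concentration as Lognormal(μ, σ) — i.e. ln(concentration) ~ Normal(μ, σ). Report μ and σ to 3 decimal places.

μ ≈ 4.714, σ ≈ 0.398

If T ~ Lognormal(μ,σ) then ln T ~ Normal(μ,σ), so the p-quantile of ln T is μ + z_p·σ.
ln(87.4) = 4.47 and ln(163) = 5.094; z_{0.27} = -0.6128, z_{0.83} = 0.9542.
σ = (5.094 − 4.47)/(0.9542 − (-0.6128)) = 0.398.
μ = 4.47 − (-0.6128)·0.398 = 4.714.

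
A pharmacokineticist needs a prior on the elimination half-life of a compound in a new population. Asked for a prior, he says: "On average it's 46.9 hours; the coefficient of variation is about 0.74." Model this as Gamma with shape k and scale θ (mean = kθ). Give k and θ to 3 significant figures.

For Gamma(k, scale θ): mean = kθ, variance = kθ², so CV = 1/√k.
CV = 0.74, hence k = 1/CV² = 1.83.
Then θ = mean/k = 46.9/1.83 = 25.7.

k ≈ 1.83, θ ≈ 25.7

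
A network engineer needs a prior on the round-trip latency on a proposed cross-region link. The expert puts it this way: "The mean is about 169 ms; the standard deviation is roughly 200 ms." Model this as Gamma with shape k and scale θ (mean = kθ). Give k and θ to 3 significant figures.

k ≈ 0.714, θ ≈ 237

For Gamma(k, scale θ): mean = kθ, variance = kθ², so CV = 1/√k.
CV = SD/mean = 200/169 = 1.183, hence k = 1/CV² = 0.714.
Then θ = mean/k = 169/0.714 = 237.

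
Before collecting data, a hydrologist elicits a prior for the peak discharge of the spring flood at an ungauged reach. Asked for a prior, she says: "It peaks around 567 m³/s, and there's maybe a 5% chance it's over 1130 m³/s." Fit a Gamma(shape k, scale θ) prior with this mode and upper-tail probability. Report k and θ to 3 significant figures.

Gamma(k,θ) with k>1 has mode (k−1)θ, so θ = 567/(k−1).
Need P(X < 1130) = 0.95 with θ tied to k this way. Start at k = 2, θ = 567: P(X<1130) ≈ 0.592.
Too low — raise k to concentrate. Iterating converges to k ≈ 6.83.
Then θ = 567/(6.83−1) ≈ 97.3.

k ≈ 6.83, θ ≈ 97.3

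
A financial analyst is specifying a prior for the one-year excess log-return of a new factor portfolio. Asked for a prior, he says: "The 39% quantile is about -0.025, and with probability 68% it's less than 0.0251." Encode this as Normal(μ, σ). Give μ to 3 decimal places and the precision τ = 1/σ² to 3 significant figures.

The p-quantile of Normal(μ,σ) is μ + z_p·σ, with z_{0.39} = -0.2793 and z_{0.68} = 0.4677.
Eliminate σ: μ = (z₂·x₁ − z₁·x₂)/(z₂ − z₁) = (0.4677·-0.025 − (-0.2793)·0.0251)/0.747 = -0.006.
Then σ = (x₂ − x₁)/(z₂ − z₁) = (0.0251 − -0.025)/0.747 = 0.067.
Precision τ = 1/σ² = 1/0.06707² = 222.

μ = -0.006, τ = 222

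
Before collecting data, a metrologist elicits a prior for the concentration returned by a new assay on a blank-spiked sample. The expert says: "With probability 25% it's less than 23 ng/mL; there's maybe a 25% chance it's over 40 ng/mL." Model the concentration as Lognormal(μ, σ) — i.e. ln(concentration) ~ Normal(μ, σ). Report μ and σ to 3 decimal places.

μ ≈ 3.412, σ ≈ 0.410

If T ~ Lognormal(μ,σ) then ln T ~ Normal(μ,σ), so the p-quantile of ln T is μ + z_p·σ.
ln(23) = 3.135 and ln(40) = 3.689; z_{0.25} = -0.6745, z_{0.75} = 0.6745.
σ = (3.689 − 3.135)/(0.6745 − (-0.6745)) = 0.410.
μ = 3.135 − (-0.6745)·0.410 = 3.412.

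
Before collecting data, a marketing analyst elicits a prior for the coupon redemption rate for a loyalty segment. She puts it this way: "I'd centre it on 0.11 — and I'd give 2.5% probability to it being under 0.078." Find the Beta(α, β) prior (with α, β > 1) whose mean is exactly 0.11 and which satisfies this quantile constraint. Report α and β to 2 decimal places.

With mean 0.11 fixed, write α = 0.11s, β = 0.89s where s = α+β.
Need P(θ < 0.078) = 0.025 under Beta(0.11s, 0.89s). Normal approximation: (q−m)/√(m(1−m)/s) ≈ z_{0.025} = -1.96, so s ≈ 0.11·0.89·(-1.96)²/(0.078−0.11)² = 367.3.
At s = 367.3: P(θ<0.078) ≈ 0.017. Adjusting to match 0.025 gives s ≈ 316.58.
So α = 0.11·316.58 ≈ 34.82, β = 0.89·316.58 ≈ 281.75.

α ≈ 34.82, β ≈ 281.75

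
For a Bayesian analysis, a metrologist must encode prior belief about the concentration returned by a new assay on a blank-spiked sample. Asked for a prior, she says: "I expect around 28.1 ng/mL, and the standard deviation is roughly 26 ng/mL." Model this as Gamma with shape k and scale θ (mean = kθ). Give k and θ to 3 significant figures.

For Gamma(k, scale θ): mean = kθ, variance = kθ², so CV = 1/√k.
CV = SD/mean = 26/28.1 = 0.9253, hence k = 1/CV² = 1.17.
Then θ = mean/k = 28.1/1.17 = 24.1.

k ≈ 1.17, θ ≈ 24.1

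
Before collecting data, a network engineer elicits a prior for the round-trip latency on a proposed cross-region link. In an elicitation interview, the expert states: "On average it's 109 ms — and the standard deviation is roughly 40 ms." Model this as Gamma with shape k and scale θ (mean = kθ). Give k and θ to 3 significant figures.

k ≈ 7.43, θ ≈ 14.7

For Gamma(k, scale θ): mean = kθ, variance = kθ², so CV = 1/√k.
CV = SD/mean = 40/109 = 0.367, hence k = 1/CV² = 7.43.
Then θ = mean/k = 109/7.43 = 14.7.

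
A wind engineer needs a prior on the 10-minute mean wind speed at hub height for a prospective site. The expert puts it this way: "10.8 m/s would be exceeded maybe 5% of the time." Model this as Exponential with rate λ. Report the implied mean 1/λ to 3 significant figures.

P(T > 10.8) = e^(−λ·10.8) = 0.05, so λ = −ln(0.05)/10.8 = 0.277.
Mean = 1/λ = 3.61 m/s.

mean ≈ 3.61 m/s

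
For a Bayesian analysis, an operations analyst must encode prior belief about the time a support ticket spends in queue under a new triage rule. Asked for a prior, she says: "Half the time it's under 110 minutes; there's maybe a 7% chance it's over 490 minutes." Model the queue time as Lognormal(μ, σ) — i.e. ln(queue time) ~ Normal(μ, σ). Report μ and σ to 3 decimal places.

If T ~ Lognormal(μ,σ) then ln T ~ Normal(μ,σ), so the p-quantile of ln T is μ + z_p·σ.
ln(110) = 4.7 and ln(490) = 6.194; z_{0.5} = 0, z_{0.93} = 1.476.
σ = (6.194 − 4.7)/(1.476 − (0)) = 1.012.
μ = 4.7 − (0)·1.012 = 4.700.

μ ≈ 4.700, σ ≈ 1.012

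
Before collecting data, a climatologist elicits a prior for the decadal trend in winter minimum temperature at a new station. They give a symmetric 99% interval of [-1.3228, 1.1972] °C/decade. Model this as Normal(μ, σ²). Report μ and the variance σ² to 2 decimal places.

μ = -0.06, σ² = 0.24

A symmetric 99% interval runs μ ± z·σ with z = 2.576.
Half-width = 1.26, so σ = 1.26/2.576 = 0.489 and σ² = 0.24.
μ is the interval midpoint, -0.06.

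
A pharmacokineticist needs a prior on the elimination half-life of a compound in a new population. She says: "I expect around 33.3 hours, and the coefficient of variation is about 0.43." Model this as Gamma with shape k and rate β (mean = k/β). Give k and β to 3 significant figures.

For Gamma(k, rate β): mean = k/β, variance = k/β², so CV = 1/√k.
CV = 0.43, hence k = 1/CV² = 5.41.
Then β = k/mean = 5.41/33.3 = 0.162.

k ≈ 5.41, β ≈ 0.162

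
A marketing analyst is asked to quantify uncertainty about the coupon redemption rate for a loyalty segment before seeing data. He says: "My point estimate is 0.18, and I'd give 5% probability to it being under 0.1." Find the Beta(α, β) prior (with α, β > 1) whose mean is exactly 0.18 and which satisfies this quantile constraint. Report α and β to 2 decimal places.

α ≈ 9.18, β ≈ 41.81

With mean 0.18 fixed, write α = 0.18s, β = 0.82s where s = α+β.
Need P(θ < 0.1) = 0.05 under Beta(0.18s, 0.82s). Normal approximation: (q−m)/√(m(1−m)/s) ≈ z_{0.05} = -1.64, so s ≈ 0.18·0.82·(-1.64)²/(0.1−0.18)² = 62.4.
At s = 62.4: P(θ<0.1) ≈ 0.033. Adjusting to match 0.05 gives s ≈ 50.99.
So α = 0.18·50.99 ≈ 9.18, β = 0.82·50.99 ≈ 41.81.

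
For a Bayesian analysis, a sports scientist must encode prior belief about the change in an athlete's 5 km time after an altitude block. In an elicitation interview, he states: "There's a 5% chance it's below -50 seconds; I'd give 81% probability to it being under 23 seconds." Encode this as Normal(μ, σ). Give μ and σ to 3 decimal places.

μ = -2.403, σ = 28.937

The p-quantile of Normal(μ,σ) is μ + z_p·σ, with z_{0.05} = -1.645 and z_{0.81} = 0.8779.
Eliminate σ: μ = (z₂·x₁ − z₁·x₂)/(z₂ − z₁) = (0.8779·-50 − (-1.645)·23)/2.523 = -2.403.
Then σ = (x₂ − x₁)/(z₂ − z₁) = (23 − -50)/2.523 = 28.937.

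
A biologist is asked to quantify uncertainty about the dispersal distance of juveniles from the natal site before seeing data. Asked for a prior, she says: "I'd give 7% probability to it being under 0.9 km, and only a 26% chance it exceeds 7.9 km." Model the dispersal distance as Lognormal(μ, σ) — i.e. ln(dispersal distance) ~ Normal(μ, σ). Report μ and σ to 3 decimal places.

If T ~ Lognormal(μ,σ) then ln T ~ Normal(μ,σ), so the p-quantile of ln T is μ + z_p·σ.
ln(0.9) = -0.1054 and ln(7.9) = 2.067; z_{0.07} = -1.476, z_{0.74} = 0.6433.
σ = (2.067 − -0.1054)/(0.6433 − (-1.476)) = 1.025.
μ = -0.1054 − (-1.476)·1.025 = 1.407.

μ ≈ 1.407, σ ≈ 1.025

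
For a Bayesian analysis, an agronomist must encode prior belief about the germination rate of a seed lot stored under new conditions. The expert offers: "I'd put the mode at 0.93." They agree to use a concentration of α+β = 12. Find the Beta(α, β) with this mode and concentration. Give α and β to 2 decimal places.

α = 10.30, β = 1.70

For α,β > 1 the Beta mode is (α−1)/(α+β−2). With α+β = 12, the mode is (α−1)/10.
Set (α−1)/10 = 0.93 → α = 1 + 0.93·10 = 10.30.
β = 12 − α = 1.70.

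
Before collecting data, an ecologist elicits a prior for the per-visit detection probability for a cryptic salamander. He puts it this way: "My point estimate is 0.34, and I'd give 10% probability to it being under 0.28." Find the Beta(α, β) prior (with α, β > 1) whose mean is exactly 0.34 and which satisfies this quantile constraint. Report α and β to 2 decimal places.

With mean 0.34 fixed, write α = 0.34s, β = 0.66s where s = α+β.
Need P(θ < 0.28) = 0.1 under Beta(0.34s, 0.66s). Normal approximation: (q−m)/√(m(1−m)/s) ≈ z_{0.1} = -1.28, so s ≈ 0.34·0.66·(-1.28)²/(0.28−0.34)² = 102.4.
At s = 102.4: P(θ<0.28) ≈ 0.097. Adjusting to match 0.1 gives s ≈ 99.57.
So α = 0.34·99.57 ≈ 33.85, β = 0.66·99.57 ≈ 65.72.

α ≈ 33.85, β ≈ 65.72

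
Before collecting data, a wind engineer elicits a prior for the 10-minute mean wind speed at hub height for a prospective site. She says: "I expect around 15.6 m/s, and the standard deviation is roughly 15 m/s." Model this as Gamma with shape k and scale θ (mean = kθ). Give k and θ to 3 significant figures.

k ≈ 1.08, θ ≈ 14.4

For Gamma(k, scale θ): mean = kθ, variance = kθ², so CV = 1/√k.
CV = SD/mean = 15/15.6 = 0.9615, hence k = 1/CV² = 1.08.
Then θ = mean/k = 15.6/1.08 = 14.4.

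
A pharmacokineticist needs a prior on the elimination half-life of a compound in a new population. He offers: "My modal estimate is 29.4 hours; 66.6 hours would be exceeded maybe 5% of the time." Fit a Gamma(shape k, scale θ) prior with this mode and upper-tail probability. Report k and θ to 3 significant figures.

Gamma(k,θ) with k>1 has mode (k−1)θ, so θ = 29.4/(k−1).
Need P(X < 66.6) = 0.95 with θ tied to k this way. Start at k = 2, θ = 29.4: P(X<66.6) ≈ 0.661.
Too low — raise k to concentrate. Iterating converges to k ≈ 5.1.
Then θ = 29.4/(5.1−1) ≈ 7.16.

k ≈ 5.1, θ ≈ 7.16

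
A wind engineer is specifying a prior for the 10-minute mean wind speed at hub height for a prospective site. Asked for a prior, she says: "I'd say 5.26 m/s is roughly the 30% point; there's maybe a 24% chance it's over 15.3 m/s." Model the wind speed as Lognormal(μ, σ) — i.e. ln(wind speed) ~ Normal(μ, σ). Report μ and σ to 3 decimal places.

If T ~ Lognormal(μ,σ) then ln T ~ Normal(μ,σ), so the p-quantile of ln T is μ + z_p·σ.
ln(5.26) = 1.66 and ln(15.3) = 2.728; z_{0.3} = -0.5244, z_{0.76} = 0.7063.
σ = (2.728 − 1.66)/(0.7063 − (-0.5244)) = 0.868.
μ = 1.66 − (-0.5244)·0.868 = 2.115.

μ ≈ 2.115, σ ≈ 0.868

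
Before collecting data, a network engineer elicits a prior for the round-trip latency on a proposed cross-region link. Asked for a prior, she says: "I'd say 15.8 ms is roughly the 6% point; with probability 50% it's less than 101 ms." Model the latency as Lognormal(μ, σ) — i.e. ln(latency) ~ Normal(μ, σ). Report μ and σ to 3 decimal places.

μ ≈ 4.615, σ ≈ 1.193

If T ~ Lognormal(μ,σ) then ln T ~ Normal(μ,σ), so the p-quantile of ln T is μ + z_p·σ.
ln(15.8) = 2.76 and ln(101) = 4.615; z_{0.06} = -1.555, z_{0.5} = 0.
σ = (4.615 − 2.76)/(0 − (-1.555)) = 1.193.
μ = 2.76 − (-1.555)·1.193 = 4.615.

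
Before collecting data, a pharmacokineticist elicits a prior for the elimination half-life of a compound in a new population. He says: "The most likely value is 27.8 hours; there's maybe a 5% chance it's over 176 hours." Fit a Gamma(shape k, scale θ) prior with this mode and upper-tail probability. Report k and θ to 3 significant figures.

Gamma(k,θ) with k>1 has mode (k−1)θ, so θ = 27.8/(k−1).
Need P(X < 176) = 0.95 with θ tied to k this way. Start at k = 2, θ = 27.8: P(X<176) ≈ 0.987.
Too high — lower k to spread out. Iterating converges to k ≈ 1.66.
Then θ = 27.8/(1.66−1) ≈ 42.1.

k ≈ 1.66, θ ≈ 42.1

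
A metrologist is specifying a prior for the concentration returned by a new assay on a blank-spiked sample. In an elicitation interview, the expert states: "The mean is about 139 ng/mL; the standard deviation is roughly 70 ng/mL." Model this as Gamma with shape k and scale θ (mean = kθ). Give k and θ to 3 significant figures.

k ≈ 3.94, θ ≈ 35.3

For Gamma(k, scale θ): mean = kθ, variance = kθ², so CV = 1/√k.
CV = SD/mean = 70/139 = 0.5036, hence k = 1/CV² = 3.94.
Then θ = mean/k = 139/3.94 = 35.3.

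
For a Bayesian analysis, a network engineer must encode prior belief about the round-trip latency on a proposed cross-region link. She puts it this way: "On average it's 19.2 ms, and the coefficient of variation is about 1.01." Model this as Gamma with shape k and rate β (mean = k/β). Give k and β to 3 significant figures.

For Gamma(k, rate β): mean = k/β, variance = k/β², so CV = 1/√k.
CV = 1.01, hence k = 1/CV² = 0.98.
Then β = k/mean = 0.98/19.2 = 0.0511.

k ≈ 0.98, β ≈ 0.0511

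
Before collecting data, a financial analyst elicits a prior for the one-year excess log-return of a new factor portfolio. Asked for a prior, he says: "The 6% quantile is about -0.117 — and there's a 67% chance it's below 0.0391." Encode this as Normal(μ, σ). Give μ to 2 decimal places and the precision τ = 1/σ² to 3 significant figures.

μ = 0.00, τ = 163

The p-quantile of Normal(μ,σ) is μ + z_p·σ, with z_{0.06} = -1.555 and z_{0.67} = 0.4399.
Eliminate σ: μ = (z₂·x₁ − z₁·x₂)/(z₂ − z₁) = (0.4399·-0.117 − (-1.555)·0.0391)/1.995 = 0.00.
Then σ = (x₂ − x₁)/(z₂ − z₁) = (0.0391 − -0.117)/1.995 = 0.08.
Precision τ = 1/σ² = 1/0.07826² = 163.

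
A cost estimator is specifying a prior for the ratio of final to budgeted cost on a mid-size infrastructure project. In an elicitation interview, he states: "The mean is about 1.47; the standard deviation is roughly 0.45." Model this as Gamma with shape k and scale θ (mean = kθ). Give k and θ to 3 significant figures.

k ≈ 10.7, θ ≈ 0.138

For Gamma(k, scale θ): mean = kθ, variance = kθ², so CV = 1/√k.
CV = SD/mean = 0.45/1.47 = 0.3061, hence k = 1/CV² = 10.7.
Then θ = mean/k = 1.47/10.7 = 0.138.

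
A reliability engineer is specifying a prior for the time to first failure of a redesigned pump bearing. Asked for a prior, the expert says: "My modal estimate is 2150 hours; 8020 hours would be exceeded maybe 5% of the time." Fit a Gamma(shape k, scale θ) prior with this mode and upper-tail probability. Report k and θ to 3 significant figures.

Gamma(k,θ) with k>1 has mode (k−1)θ, so θ = 2150/(k−1).
Need P(X < 8020) = 0.95 with θ tied to k this way. Start at k = 2, θ = 2150: P(X<8020) ≈ 0.887.
Too low — raise k to concentrate. Iterating converges to k ≈ 2.47.
Then θ = 2150/(2.47−1) ≈ 1460.

k ≈ 2.47, θ ≈ 1460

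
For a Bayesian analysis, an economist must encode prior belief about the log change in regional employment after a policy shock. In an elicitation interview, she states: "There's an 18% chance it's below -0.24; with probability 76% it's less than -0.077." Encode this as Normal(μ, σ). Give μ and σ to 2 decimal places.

μ = -0.15, σ = 0.10

The p-quantile of Normal(μ,σ) is μ + z_p·σ, with z_{0.18} = -0.9154 and z_{0.76} = 0.7063.
Eliminate σ: μ = (z₂·x₁ − z₁·x₂)/(z₂ − z₁) = (0.7063·-0.24 − (-0.9154)·-0.077)/1.622 = -0.15.
Then σ = (x₂ − x₁)/(z₂ − z₁) = (-0.077 − -0.24)/1.622 = 0.10.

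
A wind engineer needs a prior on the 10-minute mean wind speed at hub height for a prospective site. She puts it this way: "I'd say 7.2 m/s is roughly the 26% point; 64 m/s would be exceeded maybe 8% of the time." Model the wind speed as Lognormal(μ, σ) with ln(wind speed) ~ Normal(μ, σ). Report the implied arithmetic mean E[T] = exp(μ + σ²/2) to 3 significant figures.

If T ~ Lognormal(μ,σ) then ln T ~ Normal(μ,σ), so the p-quantile of ln T is μ + z_p·σ.
ln(7.2) = 1.974 and ln(64) = 4.159; z_{0.26} = -0.6433, z_{0.92} = 1.405.
σ = (4.159 − 1.974)/(1.405 − (-0.6433)) = 1.067.
μ = 1.974 − (-0.6433)·1.067 = 2.660.
E[T] = exp(μ + σ²/2) = exp(2.660 + 0.5688) = 25.3 m/s.

E[T] ≈ 25.3 m/s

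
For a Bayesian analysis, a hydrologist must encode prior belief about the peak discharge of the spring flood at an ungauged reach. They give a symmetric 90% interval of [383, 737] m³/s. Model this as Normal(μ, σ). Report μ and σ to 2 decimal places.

μ = 560.00, σ = 107.61

A symmetric 90% interval runs μ ± z·σ with z = 1.645.
Half-width = 177, so σ = 177/1.645 = 107.61.
μ is the interval midpoint, 560.00.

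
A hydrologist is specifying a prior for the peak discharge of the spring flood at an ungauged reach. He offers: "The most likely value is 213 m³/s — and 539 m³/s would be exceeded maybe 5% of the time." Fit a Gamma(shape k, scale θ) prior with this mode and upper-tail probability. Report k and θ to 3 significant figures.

k ≈ 4.15, θ ≈ 67.7

Gamma(k,θ) with k>1 has mode (k−1)θ, so θ = 213/(k−1).
Need P(X < 539) = 0.95 with θ tied to k this way. Start at k = 2, θ = 213: P(X<539) ≈ 0.719.
Too low — raise k to concentrate. Iterating converges to k ≈ 4.15.
Then θ = 213/(4.15−1) ≈ 67.7.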